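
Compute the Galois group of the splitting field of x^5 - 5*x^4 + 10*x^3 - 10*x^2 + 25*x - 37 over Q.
A_5, the alternating group on 5 letters

The polynomial f is an irreducible quintic over Q, so G = Gal(f/Q) is a transitive subgroup of S_5: one of C_5 (5T1, order 5), D_5 (5T2, order 10), F_20 (5T3, order 20), A_5 (5T4, order 60) or S_5 (5T5, order 120). The discriminant of f is 1024000000 = 32000^2, a perfect square, so G is contained in A_5. The transitive groups of degree 5 contained in A_5 are: C_5 (5T1, order 5), D_5 (5T2, order 10), A_5 (5T4, order 60). By Dedekind's theorem, for a prime p not dividing disc(f) the degrees of the irreducible factors of f mod p form the cycle type of an element of G. Factoring f modulo the 2 such primes p <= 7 (skipping 2, 5, which divide the discriminant), each new pattern first appears at: mod 3: f = (x^5 + x^4 + x^3 + 2x^2 + x + 2), pattern 5; mod 7: f = (x + 3)(x + 4)(x^3 + 2x^2 + 5x + 1), pattern 3+1+1. No other pattern occurs in this range, so the set of observed cycle types is {5, 3+1+1}. Among the candidates above, the only group containing elements of all these cycle types is A_5 (5T4) — each of C_5 (5T1), D_5 (5T2) lacks at least one of them. Hence G = A_5 (5T4), of order 60.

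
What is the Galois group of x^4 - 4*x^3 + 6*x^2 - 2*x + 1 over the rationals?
S_4 (order 24)

The polynomial is an irreducible quartic over Q and its discriminant is 1616, which is not a perfect square, so the Galois group is not contained in A_4. The resolvent cubic y^3 - 6*y^2 + 4*y + 4 is irreducible over Q. An irreducible resolvent with non-square discriminant gives S_4.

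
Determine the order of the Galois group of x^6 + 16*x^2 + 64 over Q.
The degree of the splitting field over Q equals the order of the Galois group, so first determine the group. The polynomial f is an irreducible sextic over Q, so G = Gal(f/Q) is one of the 16 transitive subgroups 6T1, ..., 6T16 of S_6. The discriminant of f is -66039417143296, which is not a perfect square, so G is not contained in A_6. The transitive groups of degree 6 not contained in A_6 are: C_6 (6T1, order 6), S_3 (6T2, order 6), D_6 (6T3, order 12), C_3 x S_3 (6T5, order 18), A_4 x C_2 (6T6, order 24), S_4 (6T8, order 24), S_3 x S_3 (6T9, order 36), S_4 x C_2 (6T11, order 48), (S_3 x S_3) : C_2 (6T13, order 72), PGL(2,5) (6T14, order 120), S_6 (6T16, order 720). By Dedekind's theorem, for a prime p not dividing disc(f) the degrees of the irreducible factors of f mod p form the cycle type of an element of G. Factoring f modulo the 17 such primes p <= 67 (skipping 2, 31, which divide the discriminant), each new pattern first appears at: mod 3: f = (x + 1)(x + 2)(x^4 + x^2 + 2), pattern 4+1+1; mod 5: f = (x^3 + x^2 + 3x + 4)(x^3 + 4x^2 + 3x + 1), pattern 3+3; mod 7: f = (x^6 + 2x^2 + 1), pattern 6; mod 11: f = (x^2 + 3)(x^2 + 2x + 6)(x^2 + 9x + 6), pattern 2+2+2; mod 13: f = (x^2 + 11)(x^4 + 2x^2 + 7), pattern 4+2; mod 37: f = (x + 10)(x + 27)(x^2 + 18x + 27)(x^2 + 19x + 27), pattern 2+2+1+1; mod 47: f = (x + 10)(x + 18)(x + 29)(x + 37)(x^2 + 1), pattern 2+1+1+1+1. No other pattern occurs in this range, so the set of observed cycle types is {4+1+1, 3+3, 6, 2+2+2, 4+2, 2+2+1+1, 2+1+1+1+1}. The candidates containing elements of all these cycle types are S_4 x C_2 (6T11) of order 48, S_6 (6T16) of order 720; the others are excluded. The observed types are precisely the cycle types that occur in S_4 x C_2 (6T11) (apart from the identity). Each of the other remaining candidates has further cycle types, and by the Chebotarev density theorem the matching factorization patterns would occur for a proportion of primes equal to their share of the group: S_6 (6T16) additionally contains elements of type 5+1, 3+2+1, 3+1+1+1 (304 of its 720 elements, about 42% of primes). None of the 17 primes tested shows any such pattern (for each of these groups the chance of that is below 10^-4), which rules them out. Hence G = S_4 x C_2 (6T11), of order 48. The Galois group S_4 x C_2 (6T11) has order 48, so the splitting field has degree 48 over Q.

48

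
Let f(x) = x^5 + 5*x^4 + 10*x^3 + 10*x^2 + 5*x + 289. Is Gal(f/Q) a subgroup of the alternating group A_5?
The polynomial is irreducible of degree 5 over Q. Its discriminant is 21499084800000, which is not a perfect square. A Galois group lies in the alternating group exactly when the discriminant is a square in Q, so the Galois group (F_20) is not contained in A_5.

No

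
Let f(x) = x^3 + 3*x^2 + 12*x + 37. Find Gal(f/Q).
The polynomial is an irreducible cubic over Q and its discriminant is -22599, which is not a perfect square. For an irreducible cubic, a non-square discriminant gives Galois group S_3.

S_3 (order 6)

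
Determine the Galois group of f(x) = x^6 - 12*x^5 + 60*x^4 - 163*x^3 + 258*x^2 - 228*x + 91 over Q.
The polynomial f is an irreducible sextic over Q, so G = Gal(f/Q) is one of the 16 transitive subgroups 6T1, ..., 6T16 of S_6. The discriminant of f is -177147, which is not a perfect square, so G is not contained in A_6. The transitive groups of degree 6 not contained in A_6 are: C_6 (6T1, order 6), S_3 (6T2, order 6), D_6 (6T3, order 12), C_3 x S_3 (6T5, order 18), A_4 x C_2 (6T6, order 24), S_4 (6T8, order 24), S_3 x S_3 (6T9, order 36), S_4 x C_2 (6T11, order 48), (S_3 x S_3) : C_2 (6T13, order 72), PGL(2,5) (6T14, order 120), S_6 (6T16, order 720). By Dedekind's theorem, for a prime p not dividing disc(f) the degrees of the irreducible factors of f mod p form the cycle type of an element of G. Factoring f modulo the 33 such primes p <= 139 (skipping 3, which divides the discriminant), each new pattern first appears at: mod 2: f = (x^6 + x^3 + 1), pattern 6; mod 7: f = (x)(x + 2)(x + 6)(x^3 + x^2 + 5x + 2), pattern 3+1+1+1; mod 17: f = (x^2 + 3)(x^2 + 8x + 4)(x^2 + 14x + 9), pattern 2+2+2; mod 19: f = (x^3 + 13x^2 + 12x + 2)(x^3 + 13x^2 + 12x + 17), pattern 3+3; mod 73: f = (x + 11)(x + 19)(x + 20)(x + 27)(x + 28)(x + 29), pattern 1+1+1+1+1+1. No other pattern occurs in this range, so the set of observed cycle types is {6, 3+1+1+1, 2+2+2, 3+3, 1+1+1+1+1+1}. The candidates containing elements of all these cycle types are C_3 x S_3 (6T5) of order 18, S_3 x S_3 (6T9) of order 36, (S_3 x S_3) : C_2 (6T13) of order 72, S_6 (6T16) of order 720; the others are excluded. The observed types are precisely the cycle types that occur in C_3 x S_3 (6T5). Each of the other remaining candidates has further cycle types, and by the Chebotarev density theorem the matching factorization patterns would occur for a proportion of primes equal to their share of the group: S_3 x S_3 (6T9) additionally contains elements of type 2+2+1+1 (9 of its 36 elements, about 25% of primes); (S_3 x S_3) : C_2 (6T13) additionally contains elements of type 4+2, 3+2+1, 2+2+1+1, 2+1+1+1+1 (45 of its 72 elements, about 62% of primes); S_6 (6T16) additionally contains elements of type 5+1, 4+2, 4+1+1, 3+2+1, 2+2+1+1, 2+1+1+1+1 (504 of its 720 elements, about 70% of primes). None of the 33 primes tested shows any such pattern (for each of these groups the chance of that is below 10^-4), which rules them out. Hence G = C_3 x S_3 (6T5), of order 18.

C_3 x S_3, the group 6T5 of order 18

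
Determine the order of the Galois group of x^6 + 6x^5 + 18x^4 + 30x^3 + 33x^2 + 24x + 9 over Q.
The degree of the splitting field over Q equals the order of the Galois group, so first determine the group. The polynomial f is an irreducible sextic over Q, so G = Gal(f/Q) is one of the 16 transitive subgroups 6T1, ..., 6T16 of S_6. The discriminant of f is -16003008, which is not a perfect square, so G is not contained in A_6. The transitive groups of degree 6 not contained in A_6 are: C_6 (6T1, order 6), S_3 (6T2, order 6), D_6 (6T3, order 12), C_3 x S_3 (6T5, order 18), A_4 x C_2 (6T6, order 24), S_4 (6T8, order 24), S_3 x S_3 (6T9, order 36), S_4 x C_2 (6T11, order 48), (S_3 x S_3) : C_2 (6T13, order 72), PGL(2,5) (6T14, order 120), S_6 (6T16, order 720). By Dedekind's theorem, for a prime p not dividing disc(f) the degrees of the irreducible factors of f mod p form the cycle type of an element of G. Factoring f modulo the 21 such primes p <= 89 (skipping 2, 3, 7, which divide the discriminant), each new pattern first appears at: mod 5: f = (x^6 + x^5 + 3x^4 + 3x^2 + 4x + 4), pattern 6; mod 11: f = (x + 10)(x^5 + 7x^4 + 3x^3 + 2), pattern 5+1; mod 13: f = (x + 2)(x + 6)(x^4 + 11x^3 + 9x^2 + 8x + 4), pattern 4+1+1; mod 23: f = (x + 4)(x + 8)(x^2 + 7x + 8)(x^2 + 10x + 3), pattern 2+2+1+1; mod 43: f = (x^3 + 22x^2 + 20x + 21)(x^3 + 27x^2 + 6x + 25), pattern 3+3; mod 61: f = (x^2 + 34x + 5)(x^2 + 45x + 56)(x^2 + 49x + 46), pattern 2+2+2. No other pattern occurs in this range, so the set of observed cycle types is {6, 5+1, 4+1+1, 2+2+1+1, 3+3, 2+2+2}. The candidates containing elements of all these cycle types are PGL(2,5) (6T14) of order 120, S_6 (6T16) of order 720; the others are excluded. The observed types are precisely the cycle types that occur in PGL(2,5) (6T14) (apart from the identity). Each of the other remaining candidates has further cycle types, and by the Chebotarev density theorem the matching factorization patterns would occur for a proportion of primes equal to their share of the group: S_6 (6T16) additionally contains elements of type 4+2, 3+2+1, 3+1+1+1, 2+1+1+1+1 (265 of its 720 elements, about 37% of primes). None of the 21 primes tested shows any such pattern (for each of these groups the chance of that is below 10^-4), which rules them out. Hence G = PGL(2,5) (6T14), of order 120. The Galois group PGL(2,5) (6T14) has order 120, so the splitting field has degree 120 over Q.

120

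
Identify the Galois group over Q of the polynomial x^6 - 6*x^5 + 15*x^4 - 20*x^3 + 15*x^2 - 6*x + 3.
The polynomial f is an irreducible sextic over Q, so G = Gal(f/Q) is one of the 16 transitive subgroups 6T1, ..., 6T16 of S_6. The discriminant of f is -1492992, which is not a perfect square, so G is not contained in A_6. The transitive groups of degree 6 not contained in A_6 are: C_6 (6T1, order 6), S_3 (6T2, order 6), D_6 (6T3, order 12), C_3 x S_3 (6T5, order 18), A_4 x C_2 (6T6, order 24), S_4 (6T8, order 24), S_3 x S_3 (6T9, order 36), S_4 x C_2 (6T11, order 48), (S_3 x S_3) : C_2 (6T13, order 72), PGL(2,5) (6T14, order 120), S_6 (6T16, order 720). By Dedekind's theorem, for a prime p not dividing disc(f) the degrees of the irreducible factors of f mod p form the cycle type of an element of G. Factoring f modulo the 79 such primes p <= 419 (skipping 2, 3, which divide the discriminant), each new pattern first appears at: mod 5: f = (x^2 + 2)(x^2 + x + 1)(x^2 + 3x + 4), pattern 2+2+2; mod 7: f = (x^6 + x^5 + x^4 + x^3 + x^2 + x + 3), pattern 6; mod 11: f = (x + 1)(x + 8)(x^2 + 3)(x^2 + 7x + 7), pattern 2+2+1+1; mod 19: f = (x^3 + 16x^2 + 3x + 5)(x^3 + 16x^2 + 3x + 12), pattern 3+3; mod 43: f = (x + 2)(x + 17)(x + 20)(x + 21)(x + 24)(x + 39), pattern 1+1+1+1+1+1. No other pattern occurs in this range, so the set of observed cycle types is {2+2+2, 6, 2+2+1+1, 3+3, 1+1+1+1+1+1}. The candidates containing elements of all these cycle types are D_6 (6T3) of order 12, A_4 x C_2 (6T6) of order 24, S_3 x S_3 (6T9) of order 36, S_4 x C_2 (6T11) of order 48, (S_3 x S_3) : C_2 (6T13) of order 72, PGL(2,5) (6T14) of order 120, S_6 (6T16) of order 720; the others are excluded. The observed types are precisely the cycle types that occur in D_6 (6T3). Each of the other remaining candidates has further cycle types, and by the Chebotarev density theorem the matching factorization patterns would occur for a proportion of primes equal to their share of the group: A_4 x C_2 (6T6) additionally contains elements of type 2+1+1+1+1 (3 of its 24 elements, about 12% of primes); S_3 x S_3 (6T9) additionally contains elements of type 3+1+1+1 (4 of its 36 elements, about 11% of primes); S_4 x C_2 (6T11) additionally contains elements of type 4+2, 4+1+1, 2+1+1+1+1 (15 of its 48 elements, about 31% of primes); (S_3 x S_3) : C_2 (6T13) additionally contains elements of type 4+2, 3+2+1, 3+1+1+1, 2+1+1+1+1 (40 of its 72 elements, about 56% of primes); PGL(2,5) (6T14) additionally contains elements of type 5+1, 4+1+1 (54 of its 120 elements, about 45% of primes); S_6 (6T16) additionally contains elements of type 5+1, 4+2, 4+1+1, 3+2+1, 3+1+1+1, 2+1+1+1+1 (499 of its 720 elements, about 69% of primes). None of the 79 primes tested shows any such pattern (for each of these groups the chance of that is below 10^-4), which rules them out. Hence G = D_6 (6T3), of order 12.

D_6 (also written D6)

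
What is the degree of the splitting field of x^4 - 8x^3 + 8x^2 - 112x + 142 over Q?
The degree of the splitting field over Q equals the order of the Galois group, so first determine the group. The polynomial is an irreducible quartic over Q and its discriminant is -7246153728, which is not a perfect square, so the Galois group is not contained in A_4. The resolvent cubic y^3 - 8*y^2 + 328*y - 17088 has exactly one rational root, so the Galois group is C_4 or D_4. The quartic remains irreducible over Q(sqrt(disc)), so the group is D_4. The Galois group D_4 (4T3) has order 8, so the splitting field has degree 8 over Q.

8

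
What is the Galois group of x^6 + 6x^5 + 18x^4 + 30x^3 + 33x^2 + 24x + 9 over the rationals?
6T14: PGL(2,5)

The polynomial f is an irreducible sextic over Q, so G = Gal(f/Q) is one of the 16 transitive subgroups 6T1, ..., 6T16 of S_6. The discriminant of f is -16003008, which is not a perfect square, so G is not contained in A_6. The transitive groups of degree 6 not contained in A_6 are: C_6 (6T1, order 6), S_3 (6T2, order 6), D_6 (6T3, order 12), C_3 x S_3 (6T5, order 18), A_4 x C_2 (6T6, order 24), S_4 (6T8, order 24), S_3 x S_3 (6T9, order 36), S_4 x C_2 (6T11, order 48), (S_3 x S_3) : C_2 (6T13, order 72), PGL(2,5) (6T14, order 120), S_6 (6T16, order 720). By Dedekind's theorem, for a prime p not dividing disc(f) the degrees of the irreducible factors of f mod p form the cycle type of an element of G. Factoring f modulo the 21 such primes p <= 89 (skipping 2, 3, 7, which divide the discriminant), each new pattern first appears at: mod 5: f = (x^6 + x^5 + 3x^4 + 3x^2 + 4x + 4), pattern 6; mod 11: f = (x + 10)(x^5 + 7x^4 + 3x^3 + 2), pattern 5+1; mod 13: f = (x + 2)(x + 6)(x^4 + 11x^3 + 9x^2 + 8x + 4), pattern 4+1+1; mod 23: f = (x + 4)(x + 8)(x^2 + 7x + 8)(x^2 + 10x + 3), pattern 2+2+1+1; mod 43: f = (x^3 + 22x^2 + 20x + 21)(x^3 + 27x^2 + 6x + 25), pattern 3+3; mod 61: f = (x^2 + 34x + 5)(x^2 + 45x + 56)(x^2 + 49x + 46), pattern 2+2+2. No other pattern occurs in this range, so the set of observed cycle types is {6, 5+1, 4+1+1, 2+2+1+1, 3+3, 2+2+2}. The candidates containing elements of all these cycle types are PGL(2,5) (6T14) of order 120, S_6 (6T16) of order 720; the others are excluded. The observed types are precisely the cycle types that occur in PGL(2,5) (6T14) (apart from the identity). Each of the other remaining candidates has further cycle types, and by the Chebotarev density theorem the matching factorization patterns would occur for a proportion of primes equal to their share of the group: S_6 (6T16) additionally contains elements of type 4+2, 3+2+1, 3+1+1+1, 2+1+1+1+1 (265 of its 720 elements, about 37% of primes). None of the 21 primes tested shows any such pattern (for each of these groups the chance of that is below 10^-4), which rules them out. Hence G = PGL(2,5) (6T14), of order 120.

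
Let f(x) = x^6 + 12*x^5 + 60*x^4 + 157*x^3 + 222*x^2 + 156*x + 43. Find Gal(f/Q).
The polynomial f is an irreducible sextic over Q, so G = Gal(f/Q) is one of the 16 transitive subgroups 6T1, ..., 6T16 of S_6. The discriminant of f is -177147, which is not a perfect square, so G is not contained in A_6. The transitive groups of degree 6 not contained in A_6 are: C_6 (6T1, order 6), S_3 (6T2, order 6), D_6 (6T3, order 12), C_3 x S_3 (6T5, order 18), A_4 x C_2 (6T6, order 24), S_4 (6T8, order 24), S_3 x S_3 (6T9, order 36), S_4 x C_2 (6T11, order 48), (S_3 x S_3) : C_2 (6T13, order 72), PGL(2,5) (6T14, order 120), S_6 (6T16, order 720). By Dedekind's theorem, for a prime p not dividing disc(f) the degrees of the irreducible factors of f mod p form the cycle type of an element of G. Factoring f modulo the 33 such primes p <= 139 (skipping 3, which divides the discriminant), each new pattern first appears at: mod 2: f = (x^6 + x^3 + 1), pattern 6; mod 7: f = (x + 3)(x + 4)(x + 6)(x^3 + 6x^2 + 5x + 4), pattern 3+1+1+1; mod 17: f = (x^2 + 5x + 13)(x^2 + 8x + 2)(x^2 + 16x + 1), pattern 2+2+2; mod 19: f = (x^3 + 6x^2 + 12x + 14)(x^3 + 6x^2 + 12x + 18), pattern 3+3; mod 73: f = (x + 15)(x + 23)(x + 24)(x + 31)(x + 32)(x + 33), pattern 1+1+1+1+1+1. No other pattern occurs in this range, so the set of observed cycle types is {6, 3+1+1+1, 2+2+2, 3+3, 1+1+1+1+1+1}. The candidates containing elements of all these cycle types are C_3 x S_3 (6T5) of order 18, S_3 x S_3 (6T9) of order 36, (S_3 x S_3) : C_2 (6T13) of order 72, S_6 (6T16) of order 720; the others are excluded. The observed types are precisely the cycle types that occur in C_3 x S_3 (6T5). Each of the other remaining candidates has further cycle types, and by the Chebotarev density theorem the matching factorization patterns would occur for a proportion of primes equal to their share of the group: S_3 x S_3 (6T9) additionally contains elements of type 2+2+1+1 (9 of its 36 elements, about 25% of primes); (S_3 x S_3) : C_2 (6T13) additionally contains elements of type 4+2, 3+2+1, 2+2+1+1, 2+1+1+1+1 (45 of its 72 elements, about 62% of primes); S_6 (6T16) additionally contains elements of type 5+1, 4+2, 4+1+1, 3+2+1, 2+2+1+1, 2+1+1+1+1 (504 of its 720 elements, about 70% of primes). None of the 33 primes tested shows any such pattern (for each of these groups the chance of that is below 10^-4), which rules them out. Hence G = C_3 x S_3 (6T5), of order 18.

6T5: C_3 x S_3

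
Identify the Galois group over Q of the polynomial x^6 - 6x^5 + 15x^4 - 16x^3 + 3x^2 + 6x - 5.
The polynomial f is an irreducible sextic over Q, so G = Gal(f/Q) is one of the 16 transitive subgroups 6T1, ..., 6T16 of S_6. The discriminant of f is 40310784, which is not a perfect square, so G is not contained in A_6. The transitive groups of degree 6 not contained in A_6 are: C_6 (6T1, order 6), S_3 (6T2, order 6), D_6 (6T3, order 12), C_3 x S_3 (6T5, order 18), A_4 x C_2 (6T6, order 24), S_4 (6T8, order 24), S_3 x S_3 (6T9, order 36), S_4 x C_2 (6T11, order 48), (S_3 x S_3) : C_2 (6T13, order 72), PGL(2,5) (6T14, order 120), S_6 (6T16, order 720). By Dedekind's theorem, for a prime p not dividing disc(f) the degrees of the irreducible factors of f mod p form the cycle type of an element of G. Factoring f modulo the 14 such primes p <= 53 (skipping 2, 3, which divide the discriminant), each new pattern first appears at: mod 5: f = (x)(x + 1)(x^2 + x + 2)(x^2 + 2x + 3), pattern 2+2+1+1; mod 7: f = (x^6 + x^5 + x^4 + 5x^3 + 3x^2 + 6x + 2), pattern 6; mod 19: f = (x + 3)(x + 5)(x + 8)(x^3 + 16x^2 + 3x + 15), pattern 3+1+1+1; mod 31: f = (x^2 + 10)(x^2 + 8x + 18)(x^2 + 17x + 6), pattern 2+2+2; mod 43: f = (x^3 + 40x^2 + 3x + 8)(x^3 + 40x^2 + 3x + 37), pattern 3+3. No other pattern occurs in this range, so the set of observed cycle types is {2+2+1+1, 6, 3+1+1+1, 2+2+2, 3+3}. The candidates containing elements of all these cycle types are S_3 x S_3 (6T9) of order 36, (S_3 x S_3) : C_2 (6T13) of order 72, S_6 (6T16) of order 720; the others are excluded. The observed types are precisely the cycle types that occur in S_3 x S_3 (6T9) (apart from the identity). Each of the other remaining candidates has further cycle types, and by the Chebotarev density theorem the matching factorization patterns would occur for a proportion of primes equal to their share of the group: (S_3 x S_3) : C_2 (6T13) additionally contains elements of type 4+2, 3+2+1, 2+1+1+1+1 (36 of its 72 elements, about 50% of primes); S_6 (6T16) additionally contains elements of type 5+1, 4+2, 4+1+1, 3+2+1, 2+1+1+1+1 (459 of its 720 elements, about 64% of primes). None of the 14 primes tested shows any such pattern (for each of these groups the chance of that is below 10^-4), which rules them out. Hence G = S_3 x S_3 (6T9), of order 36.

6T9: S_3 x S_3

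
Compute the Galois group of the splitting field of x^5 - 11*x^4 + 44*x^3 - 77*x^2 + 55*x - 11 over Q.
The polynomial f is an irreducible quintic over Q, so G = Gal(f/Q) is a transitive subgroup of S_5: one of C_5 (5T1, order 5), D_5 (5T2, order 10), F_20 (5T3, order 20), A_5 (5T4, order 60) or S_5 (5T5, order 120). The discriminant of f is 14641 = 121^2, a perfect square, so G is contained in A_5. The transitive groups of degree 5 contained in A_5 are: C_5 (5T1, order 5), D_5 (5T2, order 10), A_5 (5T4, order 60). By Dedekind's theorem, for a prime p not dividing disc(f) the degrees of the irreducible factors of f mod p form the cycle type of an element of G. Factoring f modulo the 14 such primes p <= 47 (skipping 11, which divides the discriminant), each new pattern first appears at: mod 2: f = (x^5 + x^4 + x^2 + x + 1), pattern 5; mod 23: f = (x + 2)(x + 4)(x + 8)(x + 9)(x + 12), pattern 1+1+1+1+1. No other pattern occurs in this range, so the set of observed cycle types is {5, 1+1+1+1+1}. The candidates containing elements of all these cycle types are C_5 (5T1) of order 5, D_5 (5T2) of order 10, A_5 (5T4) of order 60; the others are excluded. The observed types are precisely the cycle types that occur in C_5 (5T1). Each of the other remaining candidates has further cycle types, and by the Chebotarev density theorem the matching factorization patterns would occur for a proportion of primes equal to their share of the group: D_5 (5T2) additionally contains elements of type 2+2+1 (5 of its 10 elements, about 50% of primes); A_5 (5T4) additionally contains elements of type 3+1+1, 2+2+1 (35 of its 60 elements, about 58% of primes). None of the 14 primes tested shows any such pattern (for each of these groups the chance of that is below 10^-4), which rules them out. Hence G = C_5 (5T1), of order 5.

C_5, the cyclic group of order 5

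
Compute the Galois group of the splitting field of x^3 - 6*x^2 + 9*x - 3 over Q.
The polynomial is an irreducible cubic over Q and its discriminant is 81 = 9^2, a perfect square. For an irreducible cubic, a square discriminant forces the Galois group to be A_3, the cyclic group of order 3.

C_3 (order 3)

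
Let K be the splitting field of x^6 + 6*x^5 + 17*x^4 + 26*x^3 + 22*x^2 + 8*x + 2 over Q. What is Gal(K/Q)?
6T13: (S_3 x S_3) : C_2

The polynomial f is an irreducible sextic over Q, so G = Gal(f/Q) is one of the 16 transitive subgroups 6T1, ..., 6T16 of S_6. The discriminant of f is -187648, which is not a perfect square, so G is not contained in A_6. The transitive groups of degree 6 not contained in A_6 are: C_6 (6T1, order 6), S_3 (6T2, order 6), D_6 (6T3, order 12), C_3 x S_3 (6T5, order 18), A_4 x C_2 (6T6, order 24), S_4 (6T8, order 24), S_3 x S_3 (6T9, order 36), S_4 x C_2 (6T11, order 48), (S_3 x S_3) : C_2 (6T13, order 72), PGL(2,5) (6T14, order 120), S_6 (6T16, order 720). By Dedekind's theorem, for a prime p not dividing disc(f) the degrees of the irreducible factors of f mod p form the cycle type of an element of G. Factoring f modulo the 29 such primes p <= 113 (skipping 2, which divides the discriminant), each new pattern first appears at: mod 3: f = (x^6 + 2x^4 + 2x^3 + x^2 + 2x + 2), pattern 6; mod 5: f = (x + 2)(x^2 + x + 2)(x^3 + 3x^2 + 4x + 3), pattern 3+2+1; mod 7: f = (x^2 + 3x + 1)(x^4 + 3x^3 + 2x + 2), pattern 4+2; mod 17: f = (x^3 + 3x^2 + 4x + 5)(x^3 + 3x^2 + 4x + 14), pattern 3+3; mod 19: f = (x^2 + 5x + 16)(x^2 + 9x + 13)(x^2 + 11x + 17), pattern 2+2+2; mod 37: f = (x + 4)(x + 17)(x^2 + 23x + 20)(x^2 + 36x + 8), pattern 2+2+1+1; mod 41: f = (x + 20)(x + 25)(x + 40)(x^3 + 3x^2 + 4x + 10), pattern 3+1+1+1; mod 113: f = (x + 35)(x + 91)(x + 93)(x + 103)(x^2 + 23x + 12), pattern 2+1+1+1+1. No other pattern occurs in this range, so the set of observed cycle types is {6, 3+2+1, 4+2, 3+3, 2+2+2, 2+2+1+1, 3+1+1+1, 2+1+1+1+1}. The candidates containing elements of all these cycle types are (S_3 x S_3) : C_2 (6T13) of order 72, S_6 (6T16) of order 720; the others are excluded. The observed types are precisely the cycle types that occur in (S_3 x S_3) : C_2 (6T13) (apart from the identity). Each of the other remaining candidates has further cycle types, and by the Chebotarev density theorem the matching factorization patterns would occur for a proportion of primes equal to their share of the group: S_6 (6T16) additionally contains elements of type 5+1, 4+1+1 (234 of its 720 elements, about 32% of primes). None of the 29 primes tested shows any such pattern (for each of these groups the chance of that is below 10^-4), which rules them out. Hence G = (S_3 x S_3) : C_2 (6T13), of order 72.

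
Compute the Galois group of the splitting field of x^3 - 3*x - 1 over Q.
The polynomial is an irreducible cubic over Q and its discriminant is 81 = 9^2, a perfect square. For an irreducible cubic, a square discriminant forces the Galois group to be A_3, the cyclic group of order 3.

C_3, A_3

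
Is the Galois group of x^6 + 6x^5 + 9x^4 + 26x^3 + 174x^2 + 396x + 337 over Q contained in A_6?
The polynomial is irreducible of degree 6 over Q. Its discriminant is -138074489008128, which is not a perfect square. A Galois group lies in the alternating group exactly when the discriminant is a square in Q, so the Galois group ((S_3 x S_3) : C_2) is not contained in A_6.

No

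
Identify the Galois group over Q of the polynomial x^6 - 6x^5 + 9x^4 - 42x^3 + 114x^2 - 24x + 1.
The polynomial f is an irreducible sextic over Q, so G = Gal(f/Q) is one of the 16 transitive subgroups 6T1, ..., 6T16 of S_6. The discriminant of f is -153891765817344, which is not a perfect square, so G is not contained in A_6. The transitive groups of degree 6 not contained in A_6 are: C_6 (6T1, order 6), S_3 (6T2, order 6), D_6 (6T3, order 12), C_3 x S_3 (6T5, order 18), A_4 x C_2 (6T6, order 24), S_4 (6T8, order 24), S_3 x S_3 (6T9, order 36), S_4 x C_2 (6T11, order 48), (S_3 x S_3) : C_2 (6T13, order 72), PGL(2,5) (6T14, order 120), S_6 (6T16, order 720). By Dedekind's theorem, for a prime p not dividing disc(f) the degrees of the irreducible factors of f mod p form the cycle type of an element of G. Factoring f modulo the 33 such primes p <= 149 (skipping 2, 3, which divide the discriminant), each new pattern first appears at: mod 5: f = (x^3 + x^2 + 1)(x^3 + 3x^2 + x + 1), pattern 3+3; mod 7: f = (x^6 + x^5 + 2x^4 + 2x^2 + 4x + 1), pattern 6; mod 17: f = (x + 2)(x + 4)(x^2 + x + 2)(x^2 + 4x + 16), pattern 2+2+1+1; mod 19: f = (x + 3)(x + 8)(x + 14)(x + 15)(x^2 + 11x + 4), pattern 2+1+1+1+1; mod 71: f = (x^2 + 30x + 5)(x^2 + 48x + 37)(x^2 + 58x + 38), pattern 2+2+2. No other pattern occurs in this range, so the set of observed cycle types is {3+3, 6, 2+2+1+1, 2+1+1+1+1, 2+2+2}. The candidates containing elements of all these cycle types are A_4 x C_2 (6T6) of order 24, S_4 x C_2 (6T11) of order 48, (S_3 x S_3) : C_2 (6T13) of order 72, S_6 (6T16) of order 720; the others are excluded. The observed types are precisely the cycle types that occur in A_4 x C_2 (6T6) (apart from the identity). Each of the other remaining candidates has further cycle types, and by the Chebotarev density theorem the matching factorization patterns would occur for a proportion of primes equal to their share of the group: S_4 x C_2 (6T11) additionally contains elements of type 4+2, 4+1+1 (12 of its 48 elements, about 25% of primes); (S_3 x S_3) : C_2 (6T13) additionally contains elements of type 4+2, 3+2+1, 3+1+1+1 (34 of its 72 elements, about 47% of primes); S_6 (6T16) additionally contains elements of type 5+1, 4+2, 4+1+1, 3+2+1, 3+1+1+1 (484 of its 720 elements, about 67% of primes). None of the 33 primes tested shows any such pattern (for each of these groups the chance of that is below 10^-4), which rules them out. Hence G = A_4 x C_2 (6T6), of order 24.

6T6: A_4 x C_2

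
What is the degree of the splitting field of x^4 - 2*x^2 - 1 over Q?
8

The degree of the splitting field over Q equals the order of the Galois group, so first determine the group. The polynomial is an irreducible quartic over Q and its discriminant is -1024, which is not a perfect square, so the Galois group is not contained in A_4. The resolvent cubic y^3 + 2*y^2 + 4*y + 8 has exactly one rational root, so the Galois group is C_4 or D_4. The quartic remains irreducible over Q(sqrt(disc)), so the group is D_4. The Galois group D_4 (4T3) has order 8, so the splitting field has degree 8 over Q.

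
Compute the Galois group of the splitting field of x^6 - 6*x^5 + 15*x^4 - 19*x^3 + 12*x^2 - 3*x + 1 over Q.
The polynomial f is an irreducible sextic over Q, so G = Gal(f/Q) is one of the 16 transitive subgroups 6T1, ..., 6T16 of S_6. The discriminant of f is -19683, which is not a perfect square, so G is not contained in A_6. The transitive groups of degree 6 not contained in A_6 are: C_6 (6T1, order 6), S_3 (6T2, order 6), D_6 (6T3, order 12), C_3 x S_3 (6T5, order 18), A_4 x C_2 (6T6, order 24), S_4 (6T8, order 24), S_3 x S_3 (6T9, order 36), S_4 x C_2 (6T11, order 48), (S_3 x S_3) : C_2 (6T13, order 72), PGL(2,5) (6T14, order 120), S_6 (6T16, order 720). By Dedekind's theorem, for a prime p not dividing disc(f) the degrees of the irreducible factors of f mod p form the cycle type of an element of G. Factoring f modulo the 37 such primes p <= 163 (skipping 3, which divides the discriminant), each new pattern first appears at: mod 2: f = (x^6 + x^4 + x^3 + x + 1), pattern 6; mod 7: f = (x^3 + 4x^2 + 3x + 2)(x^3 + 4x^2 + 3x + 4), pattern 3+3; mod 17: f = (x^2 + x + 16)(x^2 + 2x + 15)(x^2 + 8x + 9), pattern 2+2+2; mod 19: f = (x + 1)(x + 2)(x + 9)(x + 12)(x + 13)(x + 14), pattern 1+1+1+1+1+1. No other pattern occurs in this range, so the set of observed cycle types is {6, 3+3, 2+2+2, 1+1+1+1+1+1}. The candidates containing elements of all these cycle types are C_6 (6T1) of order 6, D_6 (6T3) of order 12, C_3 x S_3 (6T5) of order 18, A_4 x C_2 (6T6) of order 24, S_3 x S_3 (6T9) of order 36, S_4 x C_2 (6T11) of order 48, (S_3 x S_3) : C_2 (6T13) of order 72, PGL(2,5) (6T14) of order 120, S_6 (6T16) of order 720; the others are excluded. The observed types are precisely the cycle types that occur in C_6 (6T1). Each of the other remaining candidates has further cycle types, and by the Chebotarev density theorem the matching factorization patterns would occur for a proportion of primes equal to their share of the group: D_6 (6T3) additionally contains elements of type 2+2+1+1 (3 of its 12 elements, about 25% of primes); C_3 x S_3 (6T5) additionally contains elements of type 3+1+1+1 (4 of its 18 elements, about 22% of primes); A_4 x C_2 (6T6) additionally contains elements of type 2+2+1+1, 2+1+1+1+1 (6 of its 24 elements, about 25% of primes); S_3 x S_3 (6T9) additionally contains elements of type 3+1+1+1, 2+2+1+1 (13 of its 36 elements, about 36% of primes); S_4 x C_2 (6T11) additionally contains elements of type 4+2, 4+1+1, 2+2+1+1, 2+1+1+1+1 (24 of its 48 elements, about 50% of primes); (S_3 x S_3) : C_2 (6T13) additionally contains elements of type 4+2, 3+2+1, 3+1+1+1, 2+2+1+1, 2+1+1+1+1 (49 of its 72 elements, about 68% of primes); PGL(2,5) (6T14) additionally contains elements of type 5+1, 4+1+1, 2+2+1+1 (69 of its 120 elements, about 58% of primes); S_6 (6T16) additionally contains elements of type 5+1, 4+2, 4+1+1, 3+2+1, 3+1+1+1, 2+2+1+1, 2+1+1+1+1 (544 of its 720 elements, about 76% of primes). None of the 37 primes tested shows any such pattern (for each of these groups the chance of that is below 10^-4), which rules them out. Hence G = C_6 (6T1), of order 6.

C_6 (also written C6)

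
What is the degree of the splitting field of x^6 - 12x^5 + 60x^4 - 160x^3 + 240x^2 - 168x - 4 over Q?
The degree of the splitting field over Q equals the order of the Galois group, so first determine the group. The polynomial f is an irreducible sextic over Q, so G = Gal(f/Q) is one of the 16 transitive subgroups 6T1, ..., 6T16 of S_6. The discriminant of f is 746496000000 = 864000^2, a perfect square, so G is contained in A_6. The transitive groups of degree 6 contained in A_6 are: A_4 (6T4, order 12), S_4 (6T7, order 24), (C_3 x C_3) : C_4 (6T10, order 36), PSL(2,5) (6T12, order 60), A_6 (6T15, order 360). By Dedekind's theorem, for a prime p not dividing disc(f) the degrees of the irreducible factors of f mod p form the cycle type of an element of G. Factoring f modulo the 6 such primes p <= 23 (skipping 2, 3, 5, which divide the discriminant), each new pattern first appears at: mod 7: f = (x + 1)(x^5 + x^4 + 3x^3 + 5x^2 + 4x + 3), pattern 5+1; mod 23: f = (x + 5)(x + 10)(x + 19)(x^3 + x + 6), pattern 3+1+1+1. No other pattern occurs in this range, so the set of observed cycle types is {5+1, 3+1+1+1}. Among the candidates above, the only group containing elements of all these cycle types is A_6 (6T15) — each of A_4 (6T4), S_4 (6T7), (C_3 x C_3) : C_4 (6T10), PSL(2,5) (6T12) lacks at least one of them. Hence G = A_6 (6T15), of order 360. The Galois group A_6 (6T15) has order 360, so the splitting field has degree 360 over Q.

360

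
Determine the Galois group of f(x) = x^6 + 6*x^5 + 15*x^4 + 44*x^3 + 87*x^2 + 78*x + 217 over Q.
The polynomial f is an irreducible sextic over Q, so G = Gal(f/Q) is one of the 16 transitive subgroups 6T1, ..., 6T16 of S_6. The discriminant of f is -190210142896128, which is not a perfect square, so G is not contained in A_6. The transitive groups of degree 6 not contained in A_6 are: C_6 (6T1, order 6), S_3 (6T2, order 6), D_6 (6T3, order 12), C_3 x S_3 (6T5, order 18), A_4 x C_2 (6T6, order 24), S_4 (6T8, order 24), S_3 x S_3 (6T9, order 36), S_4 x C_2 (6T11, order 48), (S_3 x S_3) : C_2 (6T13, order 72), PGL(2,5) (6T14, order 120), S_6 (6T16, order 720). By Dedekind's theorem, for a prime p not dividing disc(f) the degrees of the irreducible factors of f mod p form the cycle type of an element of G. Factoring f modulo the 33 such primes p <= 149 (skipping 2, 3, which divide the discriminant), each new pattern first appears at: mod 5: f = (x^6 + x^5 + 4x^3 + 2x^2 + 3x + 2), pattern 6; mod 7: f = (x)(x + 4)(x + 6)(x^3 + 3x^2 + 3x + 5), pattern 3+1+1+1; mod 17: f = (x^2 + 10)(x^2 + 11x + 4)(x^2 + 12x + 5), pattern 2+2+2; mod 19: f = (x^3 + 3x^2 + 3x + 10)(x^3 + 3x^2 + 3x + 16), pattern 3+3; mod 73: f = (x + 12)(x + 14)(x + 16)(x + 30)(x + 32)(x + 48), pattern 1+1+1+1+1+1. No other pattern occurs in this range, so the set of observed cycle types is {6, 3+1+1+1, 2+2+2, 3+3, 1+1+1+1+1+1}. The candidates containing elements of all these cycle types are C_3 x S_3 (6T5) of order 18, S_3 x S_3 (6T9) of order 36, (S_3 x S_3) : C_2 (6T13) of order 72, S_6 (6T16) of order 720; the others are excluded. The observed types are precisely the cycle types that occur in C_3 x S_3 (6T5). Each of the other remaining candidates has further cycle types, and by the Chebotarev density theorem the matching factorization patterns would occur for a proportion of primes equal to their share of the group: S_3 x S_3 (6T9) additionally contains elements of type 2+2+1+1 (9 of its 36 elements, about 25% of primes); (S_3 x S_3) : C_2 (6T13) additionally contains elements of type 4+2, 3+2+1, 2+2+1+1, 2+1+1+1+1 (45 of its 72 elements, about 62% of primes); S_6 (6T16) additionally contains elements of type 5+1, 4+2, 4+1+1, 3+2+1, 2+2+1+1, 2+1+1+1+1 (504 of its 720 elements, about 70% of primes). None of the 33 primes tested shows any such pattern (for each of these groups the chance of that is below 10^-4), which rules them out. Hence G = C_3 x S_3 (6T5), of order 18.

C_3 x S_3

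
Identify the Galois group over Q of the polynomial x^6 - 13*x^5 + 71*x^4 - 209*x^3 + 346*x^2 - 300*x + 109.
(C_3 x C_3) : C_4, the transitive group 6T10 of order 36

The polynomial f is an irreducible sextic over Q, so G = Gal(f/Q) is one of the 16 transitive subgroups 6T1, ..., 6T16 of S_6. The discriminant of f is 525625 = 725^2, a perfect square, so G is contained in A_6. The transitive groups of degree 6 contained in A_6 are: A_4 (6T4, order 12), S_4 (6T7, order 24), (C_3 x C_3) : C_4 (6T10, order 36), PSL(2,5) (6T12, order 60), A_6 (6T15, order 360). By Dedekind's theorem, for a prime p not dividing disc(f) the degrees of the irreducible factors of f mod p form the cycle type of an element of G. Factoring f modulo the 19 such primes p <= 73 (skipping 5, 29, which divide the discriminant), each new pattern first appears at: mod 2: f = (x^2 + x + 1)(x^4 + x + 1), pattern 4+2; mod 11: f = (x^3 + x^2 + 3x + 9)(x^3 + 8x^2 + 5x + 6), pattern 3+3; mod 19: f = (x + 5)(x + 6)(x^2 + 3x + 8)(x^2 + 11x + 17), pattern 2+2+1+1; mod 61: f = (x + 17)(x + 24)(x + 31)(x^3 + 37x^2 + 59x + 11), pattern 3+1+1+1. No other pattern occurs in this range, so the set of observed cycle types is {4+2, 3+3, 2+2+1+1, 3+1+1+1}. The candidates containing elements of all these cycle types are (C_3 x C_3) : C_4 (6T10) of order 36, A_6 (6T15) of order 360; the others are excluded. The observed types are precisely the cycle types that occur in (C_3 x C_3) : C_4 (6T10) (apart from the identity). Each of the other remaining candidates has further cycle types, and by the Chebotarev density theorem the matching factorization patterns would occur for a proportion of primes equal to their share of the group: A_6 (6T15) additionally contains elements of type 5+1 (144 of its 360 elements, about 40% of primes). None of the 19 primes tested shows any such pattern (for each of these groups the chance of that is below 10^-4), which rules them out. Hence G = (C_3 x C_3) : C_4 (6T10), of order 36.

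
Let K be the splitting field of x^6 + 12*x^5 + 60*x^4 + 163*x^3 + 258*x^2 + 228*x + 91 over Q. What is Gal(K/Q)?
The polynomial f is an irreducible sextic over Q, so G = Gal(f/Q) is one of the 16 transitive subgroups 6T1, ..., 6T16 of S_6. The discriminant of f is -177147, which is not a perfect square, so G is not contained in A_6. The transitive groups of degree 6 not contained in A_6 are: C_6 (6T1, order 6), S_3 (6T2, order 6), D_6 (6T3, order 12), C_3 x S_3 (6T5, order 18), A_4 x C_2 (6T6, order 24), S_4 (6T8, order 24), S_3 x S_3 (6T9, order 36), S_4 x C_2 (6T11, order 48), (S_3 x S_3) : C_2 (6T13, order 72), PGL(2,5) (6T14, order 120), S_6 (6T16, order 720). By Dedekind's theorem, for a prime p not dividing disc(f) the degrees of the irreducible factors of f mod p form the cycle type of an element of G. Factoring f modulo the 33 such primes p <= 139 (skipping 3, which divides the discriminant), each new pattern first appears at: mod 2: f = (x^6 + x^3 + 1), pattern 6; mod 7: f = (x)(x + 1)(x + 5)(x^3 + 6x^2 + 5x + 5), pattern 3+1+1+1; mod 17: f = (x^2 + 3)(x^2 + 3x + 9)(x^2 + 9x + 4), pattern 2+2+2; mod 19: f = (x^3 + 6x^2 + 12x + 2)(x^3 + 6x^2 + 12x + 17), pattern 3+3; mod 73: f = (x + 44)(x + 45)(x + 46)(x + 53)(x + 54)(x + 62), pattern 1+1+1+1+1+1. No other pattern occurs in this range, so the set of observed cycle types is {6, 3+1+1+1, 2+2+2, 3+3, 1+1+1+1+1+1}. The candidates containing elements of all these cycle types are C_3 x S_3 (6T5) of order 18, S_3 x S_3 (6T9) of order 36, (S_3 x S_3) : C_2 (6T13) of order 72, S_6 (6T16) of order 720; the others are excluded. The observed types are precisely the cycle types that occur in C_3 x S_3 (6T5). Each of the other remaining candidates has further cycle types, and by the Chebotarev density theorem the matching factorization patterns would occur for a proportion of primes equal to their share of the group: S_3 x S_3 (6T9) additionally contains elements of type 2+2+1+1 (9 of its 36 elements, about 25% of primes); (S_3 x S_3) : C_2 (6T13) additionally contains elements of type 4+2, 3+2+1, 2+2+1+1, 2+1+1+1+1 (45 of its 72 elements, about 62% of primes); S_6 (6T16) additionally contains elements of type 5+1, 4+2, 4+1+1, 3+2+1, 2+2+1+1, 2+1+1+1+1 (504 of its 720 elements, about 70% of primes). None of the 33 primes tested shows any such pattern (for each of these groups the chance of that is below 10^-4), which rules them out. Hence G = C_3 x S_3 (6T5), of order 18.

6T5: C_3 x S_3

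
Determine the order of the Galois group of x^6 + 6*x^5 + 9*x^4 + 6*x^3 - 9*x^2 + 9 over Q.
36

The degree of the splitting field over Q equals the order of the Galois group, so first determine the group. The polynomial f is an irreducible sextic over Q, so G = Gal(f/Q) is one of the 16 transitive subgroups 6T1, ..., 6T16 of S_6. The discriminant of f is 297538935552, which is not a perfect square, so G is not contained in A_6. The transitive groups of degree 6 not contained in A_6 are: C_6 (6T1, order 6), S_3 (6T2, order 6), D_6 (6T3, order 12), C_3 x S_3 (6T5, order 18), A_4 x C_2 (6T6, order 24), S_4 (6T8, order 24), S_3 x S_3 (6T9, order 36), S_4 x C_2 (6T11, order 48), (S_3 x S_3) : C_2 (6T13, order 72), PGL(2,5) (6T14, order 120), S_6 (6T16, order 720). By Dedekind's theorem, for a prime p not dividing disc(f) the degrees of the irreducible factors of f mod p form the cycle type of an element of G. Factoring f modulo the 23 such primes p <= 97 (skipping 2, 3, which divide the discriminant), each new pattern first appears at: mod 5: f = (x^6 + x^5 + 4x^4 + x^3 + x^2 + 4), pattern 6; mod 11: f = (x + 7)(x + 10)(x^2 + 4x + 8)(x^2 + 7x + 2), pattern 2+2+1+1; mod 13: f = (x + 3)(x + 5)(x + 8)(x^3 + 3x^2 + 12x + 3), pattern 3+1+1+1; mod 31: f = (x^2 + 6x + 11)(x^2 + 10x + 14)(x^2 + 21x + 22), pattern 2+2+2; mod 97: f = (x^3 + 3x^2 + 30x + 3)(x^3 + 3x^2 + 67x + 3), pattern 3+3. No other pattern occurs in this range, so the set of observed cycle types is {6, 2+2+1+1, 3+1+1+1, 2+2+2, 3+3}. The candidates containing elements of all these cycle types are S_3 x S_3 (6T9) of order 36, (S_3 x S_3) : C_2 (6T13) of order 72, S_6 (6T16) of order 720; the others are excluded. The observed types are precisely the cycle types that occur in S_3 x S_3 (6T9) (apart from the identity). Each of the other remaining candidates has further cycle types, and by the Chebotarev density theorem the matching factorization patterns would occur for a proportion of primes equal to their share of the group: (S_3 x S_3) : C_2 (6T13) additionally contains elements of type 4+2, 3+2+1, 2+1+1+1+1 (36 of its 72 elements, about 50% of primes); S_6 (6T16) additionally contains elements of type 5+1, 4+2, 4+1+1, 3+2+1, 2+1+1+1+1 (459 of its 720 elements, about 64% of primes). None of the 23 primes tested shows any such pattern (for each of these groups the chance of that is below 10^-4), which rules them out. Hence G = S_3 x S_3 (6T9), of order 36. The Galois group S_3 x S_3 (6T9) has order 36, so the splitting field has degree 36 over Q.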